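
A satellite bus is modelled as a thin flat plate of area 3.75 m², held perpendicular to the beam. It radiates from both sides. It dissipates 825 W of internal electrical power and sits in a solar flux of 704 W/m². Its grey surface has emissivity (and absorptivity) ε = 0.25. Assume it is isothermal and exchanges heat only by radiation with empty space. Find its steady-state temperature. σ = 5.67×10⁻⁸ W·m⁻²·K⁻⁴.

At steady state, absorbed solar power + internal power = radiated power.
Absorbed: α·S·A_cross = 0.25·704·3.750 = 660.0 W (cross-section A).
Total input = 660.0 + 825 = 1485 W.
Radiated: εσ·A_surf·T⁴ with A_surf = 2A = 7.500 m².
T⁴ = 1485/(0.25·5.67×10⁻⁸·7.500) = 1.397×10¹⁰ K⁴.

T ≈ 344 K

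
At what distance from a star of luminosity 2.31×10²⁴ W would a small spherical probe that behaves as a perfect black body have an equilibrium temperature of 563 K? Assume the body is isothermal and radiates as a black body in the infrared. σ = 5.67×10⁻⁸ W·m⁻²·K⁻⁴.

d ≈ 2.84×10⁹ m

For an isothermal black-emitting sphere, (1−a)S·πr² = σ·4πr²·T⁴ ⇒ S = 4σT⁴/(1−a).
S = 4·5.67×10⁻⁸·(563)⁴/1.00 = 22790 W/m².
Flux falls as S = L/(4πd²), so d = √(L/(4πS)) = √(2.31×10²⁴/(4π·22790)).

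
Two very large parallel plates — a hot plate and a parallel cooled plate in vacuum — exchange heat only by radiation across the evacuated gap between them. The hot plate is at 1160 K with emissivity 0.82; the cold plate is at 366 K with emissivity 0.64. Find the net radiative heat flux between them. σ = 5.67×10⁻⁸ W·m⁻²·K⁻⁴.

q ≈ 57000 W/m²

For two infinite grey parallel plates, q = σ(T₁⁴ − T₂⁴)/(1/ε₁ + 1/ε₂ − 1).
T₁⁴ − T₂⁴ = 1.811×10¹² − 1.794×10¹⁰ = 1.793×10¹² K⁴.
1/ε₁ + 1/ε₂ − 1 = 1.220 + 1.562 − 1 = 1.782.
q = 5.67×10⁻⁸ × 1.793×10¹² / 1.782.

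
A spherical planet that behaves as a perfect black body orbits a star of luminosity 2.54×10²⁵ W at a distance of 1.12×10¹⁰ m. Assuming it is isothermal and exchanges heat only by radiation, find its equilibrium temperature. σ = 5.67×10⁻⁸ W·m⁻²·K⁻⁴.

T ≈ 516 K

First find the stellar flux at distance d: S = L/(4πd²) = 2.54×10²⁵/(4π·(1.12×10¹⁰)²) = 16110 W/m².
For an isothermal sphere, absorbed (1−a)S·πr² = emitted σ·4πr²·T⁴, so T⁴ = (1−a)S/(4σ).
T⁴ = 1.00·16110/(4·5.67×10⁻⁸) = 7.105×10¹⁰ K⁴.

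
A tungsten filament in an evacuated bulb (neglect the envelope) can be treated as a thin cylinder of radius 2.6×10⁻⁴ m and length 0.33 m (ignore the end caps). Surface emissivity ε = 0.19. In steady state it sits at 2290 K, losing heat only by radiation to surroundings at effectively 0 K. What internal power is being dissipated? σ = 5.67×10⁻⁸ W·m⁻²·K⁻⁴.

Steady state: P = εσA T⁴.
A = 2πrL = 5.391×10⁻⁴ m²; T⁴ = (2290)⁴ = 2.750×10¹³ K⁴.
P = 0.19 × 5.67×10⁻⁸ × 5.391×10⁻⁴ × 2.750×10¹³.

P ≈ 160 W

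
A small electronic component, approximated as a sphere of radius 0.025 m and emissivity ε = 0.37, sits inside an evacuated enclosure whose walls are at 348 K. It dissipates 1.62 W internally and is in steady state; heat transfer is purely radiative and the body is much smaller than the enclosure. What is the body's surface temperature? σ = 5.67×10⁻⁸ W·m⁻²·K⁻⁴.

T ≈ 396 K

For a small grey body in a large enclosure, net radiated power = εσA(T⁴ − T_w⁴).
Steady state: P = εσA(T⁴ − T_w⁴) with A = 4πr² = 0.007854 m².
T⁴ = P/(εσA) + T_w⁴ = 1.62/(0.37·5.67×10⁻⁸·0.007854) + (348)⁴
    = 9.832×10⁹ + 1.467×10¹⁰ = 2.450×10¹⁰ K⁴.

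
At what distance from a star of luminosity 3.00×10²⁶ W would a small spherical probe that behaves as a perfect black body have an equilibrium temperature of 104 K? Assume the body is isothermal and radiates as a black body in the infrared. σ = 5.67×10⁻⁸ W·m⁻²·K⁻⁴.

For an isothermal black-emitting sphere, (1−a)S·πr² = σ·4πr²·T⁴ ⇒ S = 4σT⁴/(1−a).
S = 4·5.67×10⁻⁸·(104)⁴/1.00 = 26.53 W/m².
Flux falls as S = L/(4πd²), so d = √(L/(4πS)) = √(3.00×10²⁶/(4π·26.53)).

d ≈ 9.49×10¹¹ m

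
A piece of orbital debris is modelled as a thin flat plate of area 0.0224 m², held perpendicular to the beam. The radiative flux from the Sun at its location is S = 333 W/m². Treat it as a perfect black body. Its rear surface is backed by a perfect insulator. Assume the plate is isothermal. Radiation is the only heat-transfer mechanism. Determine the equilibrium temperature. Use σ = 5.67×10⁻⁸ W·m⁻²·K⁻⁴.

T ≈ 277 K

At equilibrium, absorbed power = emitted power.
Absorbing cross-section = A = 0.02240 m²; emitting surface = A = 0.02240 m² (ratio 1).
S·A_cross = εσ·A_surf·T⁴  ⇒  T⁴ = S/(1σ).
T⁴ = 1.00·333/(1·5.67×10⁻⁸) = 5.873×10⁹ K⁴.
T = (5.873×10⁹)^(1/4).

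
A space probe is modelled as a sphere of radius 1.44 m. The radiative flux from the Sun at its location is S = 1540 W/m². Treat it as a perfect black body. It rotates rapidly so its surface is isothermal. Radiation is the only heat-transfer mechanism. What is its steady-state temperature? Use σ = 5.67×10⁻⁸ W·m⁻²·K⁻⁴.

At equilibrium, absorbed power = emitted power.
Absorbing cross-section = πr² = 6.514 m²; emitting surface = 4πr² = 26.06 m² (ratio 4).
S·A_cross = εσ·A_surf·T⁴  ⇒  T⁴ = S/(4σ).
T⁴ = 1.00·1540/(4·5.67×10⁻⁸) = 6.790×10⁹ K⁴.
T = (6.790×10⁹)^(1/4).

T ≈ 287 K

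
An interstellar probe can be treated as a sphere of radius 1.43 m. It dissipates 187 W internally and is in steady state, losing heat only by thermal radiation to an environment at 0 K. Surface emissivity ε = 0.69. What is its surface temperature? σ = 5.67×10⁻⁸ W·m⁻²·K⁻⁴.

Steady state: internal power = radiated power, P = εσA T⁴.
Radiating area A = 4πr² = 25.70 m².
T⁴ = P/(εσA) = 187/(0.69·5.67×10⁻⁸·25.70) = 1.860×10⁸ K⁴.
T = (1.860×10⁸)^(1/4).

T ≈ 117 K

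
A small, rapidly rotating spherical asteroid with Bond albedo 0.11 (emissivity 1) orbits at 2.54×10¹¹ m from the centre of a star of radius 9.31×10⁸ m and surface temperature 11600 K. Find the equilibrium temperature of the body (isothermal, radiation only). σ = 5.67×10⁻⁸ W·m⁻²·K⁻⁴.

T ≈ 482 K

The star's surface emits σT_*⁴; at distance d the flux is S = σT_*⁴(R_*/d)².
S = 5.67×10⁻⁸·(11600)⁴·(9.31×10⁸/2.54×10¹¹)² = 13790 W/m².
For an isothermal sphere T⁴ = (1−a)S/(4σ) = 5.412×10¹⁰ K⁴.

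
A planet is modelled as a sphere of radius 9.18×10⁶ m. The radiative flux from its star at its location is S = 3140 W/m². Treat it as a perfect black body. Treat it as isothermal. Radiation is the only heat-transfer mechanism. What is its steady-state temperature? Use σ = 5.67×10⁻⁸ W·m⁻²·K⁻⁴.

At equilibrium, absorbed power = emitted power.
Absorbing cross-section = πr² = 2.647×10¹⁴ m²; emitting surface = 4πr² = 1.059×10¹⁵ m² (ratio 4).
S·A_cross = εσ·A_surf·T⁴  ⇒  T⁴ = S/(4σ).
T⁴ = 1.00·3140/(4·5.67×10⁻⁸) = 1.384×10¹⁰ K⁴.
T = (1.384×10¹⁰)^(1/4).

T ≈ 343 K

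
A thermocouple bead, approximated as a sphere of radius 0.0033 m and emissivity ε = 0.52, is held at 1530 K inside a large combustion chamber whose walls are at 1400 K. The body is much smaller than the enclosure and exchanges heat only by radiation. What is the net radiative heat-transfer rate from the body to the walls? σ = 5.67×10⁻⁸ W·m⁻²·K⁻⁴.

For a small grey body in a large enclosure: P_net = εσA(T_body⁴ − T_wall⁴).
A = 4πr² = 1.368×10⁻⁴ m²; T_body⁴ − T_wall⁴ = 5.480×10¹² − 3.842×10¹² = 1.638×10¹² K⁴.
|P_net| = 0.52·5.67×10⁻⁸·1.368×10⁻⁴·1.638×10¹².

P_net ≈ 6.61 W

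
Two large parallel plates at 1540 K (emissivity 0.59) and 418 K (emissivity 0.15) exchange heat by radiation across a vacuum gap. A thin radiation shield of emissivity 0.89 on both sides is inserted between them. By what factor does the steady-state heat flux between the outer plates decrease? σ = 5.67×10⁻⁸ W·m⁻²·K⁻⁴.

factor ≈ 1.17

Without shield: q₀ = σΔ(T⁴)/(1/ε₁+1/ε₂−1) with denominator 7.362.
With shield the two gaps are in series; the resistances add: (1/ε₁+1/ε_s−1)+(1/ε_s+1/ε₂−1) = 1.819+6.790 = 8.609.
Heat-flux ratio q₀/q = 8.609/7.362.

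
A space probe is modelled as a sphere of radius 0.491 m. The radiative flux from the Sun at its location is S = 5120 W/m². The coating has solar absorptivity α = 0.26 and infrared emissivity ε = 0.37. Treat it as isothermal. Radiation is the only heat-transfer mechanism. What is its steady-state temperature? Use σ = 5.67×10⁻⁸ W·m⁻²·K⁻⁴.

At equilibrium, absorbed power = emitted power.
Absorbing cross-section = πr² = 0.7574 m²; emitting surface = 4πr² = 3.030 m² (ratio 4).
αS·A_cross = εσ·A_surf·T⁴  ⇒  T⁴ = αS/(ε·4σ).
T⁴ = 0.260·5120/(0.37·4·5.67×10⁻⁸) = 1.586×10¹⁰ K⁴.
T = (1.586×10¹⁰)^(1/4).

T ≈ 355 K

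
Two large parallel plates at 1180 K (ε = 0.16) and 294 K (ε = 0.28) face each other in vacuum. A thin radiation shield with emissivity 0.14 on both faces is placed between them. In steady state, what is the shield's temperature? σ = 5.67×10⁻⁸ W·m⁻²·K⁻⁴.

In steady state the net flux on the hot side equals that on the cold side.
σ(T₁⁴−T_s⁴)/D₁ = σ(T_s⁴−T₂⁴)/D₂, with D₁ = 1/ε₁+1/ε_s−1 = 12.39, D₂ = 1/ε_s+1/ε₂−1 = 9.714.
Solve for T_s⁴: T_s⁴ = (D₂·T₁⁴ + D₁·T₂⁴)/(D₁+D₂) = 8.561×10¹¹ K⁴.

T_s ≈ 962 K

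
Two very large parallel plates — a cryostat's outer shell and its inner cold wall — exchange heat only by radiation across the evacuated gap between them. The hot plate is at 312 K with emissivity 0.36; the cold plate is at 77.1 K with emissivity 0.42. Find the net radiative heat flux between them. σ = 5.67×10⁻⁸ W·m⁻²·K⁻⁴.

For two infinite grey parallel plates, q = σ(T₁⁴ − T₂⁴)/(1/ε₁ + 1/ε₂ − 1).
T₁⁴ − T₂⁴ = 9.476×10⁹ − 3.534×10⁷ = 9.441×10⁹ K⁴.
1/ε₁ + 1/ε₂ − 1 = 2.778 + 2.381 − 1 = 4.159.
q = 5.67×10⁻⁸ × 9.441×10⁹ / 4.159.

q ≈ 129 W/m²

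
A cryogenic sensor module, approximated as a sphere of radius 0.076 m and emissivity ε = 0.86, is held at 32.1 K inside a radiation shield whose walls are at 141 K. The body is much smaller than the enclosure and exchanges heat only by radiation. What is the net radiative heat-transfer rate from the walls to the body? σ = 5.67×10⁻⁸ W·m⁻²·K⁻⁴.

P_net ≈ 1.40 W

For a small grey body in a large enclosure: P_net = εσA(T_body⁴ − T_wall⁴).
A = 4πr² = 0.07258 m²; T_body⁴ − T_wall⁴ = 1.062×10⁶ − 3.953×10⁸ = -3.942×10⁸ K⁴.
|P_net| = 0.86·5.67×10⁻⁸·0.07258·3.942×10⁸.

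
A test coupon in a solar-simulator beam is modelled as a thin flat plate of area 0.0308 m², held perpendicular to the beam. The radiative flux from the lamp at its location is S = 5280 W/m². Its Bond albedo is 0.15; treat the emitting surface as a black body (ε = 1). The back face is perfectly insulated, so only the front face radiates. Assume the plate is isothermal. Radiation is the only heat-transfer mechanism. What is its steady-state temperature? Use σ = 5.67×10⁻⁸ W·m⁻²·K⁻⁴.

At equilibrium, absorbed power = emitted power.
Absorbing cross-section = A = 0.03080 m²; emitting surface = A = 0.03080 m² (ratio 1).
(1−a)S·A_cross = εσ·A_surf·T⁴  ⇒  T⁴ = (1−a)S/(1σ).
T⁴ = 0.850·5280/(1·5.67×10⁻⁸) = 7.915×10¹⁰ K⁴.
T = (7.915×10¹⁰)^(1/4).

T ≈ 530 K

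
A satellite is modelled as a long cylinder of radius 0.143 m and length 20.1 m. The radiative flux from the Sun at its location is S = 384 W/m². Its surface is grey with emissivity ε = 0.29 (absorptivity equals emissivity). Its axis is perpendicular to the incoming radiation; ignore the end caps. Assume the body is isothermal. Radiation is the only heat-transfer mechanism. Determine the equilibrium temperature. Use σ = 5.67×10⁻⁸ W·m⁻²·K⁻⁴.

At equilibrium, absorbed power = emitted power.
Absorbing cross-section = 2rL = 5.749 m²; emitting surface = 2πrL = 18.06 m² (ratio π).
εS·A_cross = εσ·A_surf·T⁴  ⇒  T⁴ = S/(πσ)   (ε cancels).
T⁴ = 384/(π·5.67×10⁻⁸) = 2.156×10⁹ K⁴.
T = (2.156×10⁹)^(1/4).

T ≈ 215 K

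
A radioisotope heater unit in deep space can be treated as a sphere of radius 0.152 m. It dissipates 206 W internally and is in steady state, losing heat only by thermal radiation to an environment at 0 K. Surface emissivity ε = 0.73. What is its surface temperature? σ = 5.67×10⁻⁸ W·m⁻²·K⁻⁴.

Steady state: internal power = radiated power, P = εσA T⁴.
Radiating area A = 4πr² = 0.2903 m².
T⁴ = P/(εσA) = 206/(0.73·5.67×10⁻⁸·0.2903) = 1.714×10¹⁰ K⁴.
T = (1.714×10¹⁰)^(1/4).

T ≈ 362 K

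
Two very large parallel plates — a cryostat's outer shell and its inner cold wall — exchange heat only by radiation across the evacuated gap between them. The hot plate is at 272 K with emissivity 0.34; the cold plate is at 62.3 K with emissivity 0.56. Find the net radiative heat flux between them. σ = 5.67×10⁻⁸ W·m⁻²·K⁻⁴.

q ≈ 83.0 W/m²

For two infinite grey parallel plates, q = σ(T₁⁴ − T₂⁴)/(1/ε₁ + 1/ε₂ − 1).
T₁⁴ − T₂⁴ = 5.474×10⁹ − 1.506×10⁷ = 5.459×10⁹ K⁴.
1/ε₁ + 1/ε₂ − 1 = 2.941 + 1.786 − 1 = 3.727.
q = 5.67×10⁻⁸ × 5.459×10⁹ / 3.727.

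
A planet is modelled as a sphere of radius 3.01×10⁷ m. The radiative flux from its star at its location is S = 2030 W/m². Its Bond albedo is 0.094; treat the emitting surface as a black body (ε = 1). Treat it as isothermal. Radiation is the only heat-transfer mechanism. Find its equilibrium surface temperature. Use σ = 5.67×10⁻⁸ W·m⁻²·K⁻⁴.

At equilibrium, absorbed power = emitted power.
Absorbing cross-section = πr² = 2.846×10¹⁵ m²; emitting surface = 4πr² = 1.139×10¹⁶ m² (ratio 4).
(1−a)S·A_cross = εσ·A_surf·T⁴  ⇒  T⁴ = (1−a)S/(4σ).
T⁴ = 0.906·2030/(4·5.67×10⁻⁸) = 8.109×10⁹ K⁴.
T = (8.109×10⁹)^(1/4).

T ≈ 300 K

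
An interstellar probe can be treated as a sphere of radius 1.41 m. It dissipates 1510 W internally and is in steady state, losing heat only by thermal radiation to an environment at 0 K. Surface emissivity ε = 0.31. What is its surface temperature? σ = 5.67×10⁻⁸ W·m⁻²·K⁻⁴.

T ≈ 242 K

Steady state: internal power = radiated power, P = εσA T⁴.
Radiating area A = 4πr² = 24.98 m².
T⁴ = P/(εσA) = 1510/(0.31·5.67×10⁻⁸·24.98) = 3.439×10⁹ K⁴.
T = (3.439×10⁹)^(1/4).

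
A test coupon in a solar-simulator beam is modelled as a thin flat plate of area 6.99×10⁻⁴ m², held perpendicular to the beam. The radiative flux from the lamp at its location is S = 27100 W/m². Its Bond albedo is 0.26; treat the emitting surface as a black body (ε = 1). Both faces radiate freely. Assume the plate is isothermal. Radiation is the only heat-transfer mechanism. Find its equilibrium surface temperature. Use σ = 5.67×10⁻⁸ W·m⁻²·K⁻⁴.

T ≈ 648 K

At equilibrium, absorbed power = emitted power.
Absorbing cross-section = A = 6.990×10⁻⁴ m²; emitting surface = 2A = 0.001398 m² (ratio 2).
(1−a)S·A_cross = εσ·A_surf·T⁴  ⇒  T⁴ = (1−a)S/(2σ).
T⁴ = 0.740·27100/(2·5.67×10⁻⁸) = 1.768×10¹¹ K⁴.
T = (1.768×10¹¹)^(1/4).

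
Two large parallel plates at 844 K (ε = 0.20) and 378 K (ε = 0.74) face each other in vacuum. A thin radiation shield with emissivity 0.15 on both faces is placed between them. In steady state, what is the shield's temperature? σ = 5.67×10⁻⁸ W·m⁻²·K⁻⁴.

T_s ≈ 680 K

In steady state the net flux on the hot side equals that on the cold side.
σ(T₁⁴−T_s⁴)/D₁ = σ(T_s⁴−T₂⁴)/D₂, with D₁ = 1/ε₁+1/ε_s−1 = 10.67, D₂ = 1/ε_s+1/ε₂−1 = 7.018.
Solve for T_s⁴: T_s⁴ = (D₂·T₁⁴ + D₁·T₂⁴)/(D₁+D₂) = 2.137×10¹¹ K⁴.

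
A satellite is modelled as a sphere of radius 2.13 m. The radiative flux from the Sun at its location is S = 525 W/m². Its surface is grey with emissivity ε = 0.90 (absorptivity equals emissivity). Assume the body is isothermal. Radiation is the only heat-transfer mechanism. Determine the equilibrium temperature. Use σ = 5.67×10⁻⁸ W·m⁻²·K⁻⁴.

T ≈ 219 K

At equilibrium, absorbed power = emitted power.
Absorbing cross-section = πr² = 14.25 m²; emitting surface = 4πr² = 57.01 m² (ratio 4).
εS·A_cross = εσ·A_surf·T⁴  ⇒  T⁴ = S/(4σ)   (ε cancels).
T⁴ = 525/(4·5.67×10⁻⁸) = 2.315×10⁹ K⁴.
T = (2.315×10⁹)^(1/4).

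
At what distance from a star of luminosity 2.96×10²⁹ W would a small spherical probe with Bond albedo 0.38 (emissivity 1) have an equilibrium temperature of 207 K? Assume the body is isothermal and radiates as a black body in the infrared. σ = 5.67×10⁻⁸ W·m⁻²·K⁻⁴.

For an isothermal black-emitting sphere, (1−a)S·πr² = σ·4πr²·T⁴ ⇒ S = 4σT⁴/(1−a).
S = 4·5.67×10⁻⁸·(207)⁴/0.620 = 671.6 W/m².
Flux falls as S = L/(4πd²), so d = √(L/(4πS)) = √(2.96×10²⁹/(4π·671.6)).

d ≈ 5.92×10¹² m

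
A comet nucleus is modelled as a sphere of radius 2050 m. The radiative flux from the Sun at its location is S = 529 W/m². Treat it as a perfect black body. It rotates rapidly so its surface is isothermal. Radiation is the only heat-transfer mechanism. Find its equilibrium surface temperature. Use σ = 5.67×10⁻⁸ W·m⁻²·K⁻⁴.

T ≈ 220 K

At equilibrium, absorbed power = emitted power.
Absorbing cross-section = πr² = 1.320×10⁷ m²; emitting surface = 4πr² = 5.281×10⁷ m² (ratio 4).
S·A_cross = εσ·A_surf·T⁴  ⇒  T⁴ = S/(4σ).
T⁴ = 1.00·529/(4·5.67×10⁻⁸) = 2.332×10⁹ K⁴.
T = (2.332×10⁹)^(1/4).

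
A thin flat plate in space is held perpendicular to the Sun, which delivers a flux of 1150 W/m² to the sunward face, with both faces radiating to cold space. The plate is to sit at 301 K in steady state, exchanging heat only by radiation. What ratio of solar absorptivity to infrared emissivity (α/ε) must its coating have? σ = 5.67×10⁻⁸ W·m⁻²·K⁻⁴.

Balance: αS·A = εσ·2A·T⁴ ⇒ α/ε = 2σT⁴/S.
α/ε = 2·5.67×10⁻⁸·(301)⁴/1150 = 2·5.67×10⁻⁸·8.209×10⁹/1150.

α/ε ≈ 0.809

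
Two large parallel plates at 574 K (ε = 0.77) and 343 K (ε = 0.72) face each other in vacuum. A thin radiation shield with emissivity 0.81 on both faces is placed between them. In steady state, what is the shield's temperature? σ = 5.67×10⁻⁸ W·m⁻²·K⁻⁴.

In steady state the net flux on the hot side equals that on the cold side.
σ(T₁⁴−T_s⁴)/D₁ = σ(T_s⁴−T₂⁴)/D₂, with D₁ = 1/ε₁+1/ε_s−1 = 1.533, D₂ = 1/ε_s+1/ε₂−1 = 1.623.
Solve for T_s⁴: T_s⁴ = (D₂·T₁⁴ + D₁·T₂⁴)/(D₁+D₂) = 6.255×10¹⁰ K⁴.

T_s ≈ 500 K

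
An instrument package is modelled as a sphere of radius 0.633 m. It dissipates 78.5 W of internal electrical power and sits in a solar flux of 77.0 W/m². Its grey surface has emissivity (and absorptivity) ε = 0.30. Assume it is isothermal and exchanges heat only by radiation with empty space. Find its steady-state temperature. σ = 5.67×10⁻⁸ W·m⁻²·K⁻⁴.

T ≈ 188 K

At steady state, absorbed solar power + internal power = radiated power.
Absorbed: α·S·A_cross = 0.30·77.0·1.259 = 29.08 W (cross-section πr²).
Total input = 29.08 + 78.5 = 107.6 W.
Radiated: εσ·A_surf·T⁴ with A_surf = 4πr² = 5.035 m².
T⁴ = 107.6/(0.30·5.67×10⁻⁸·5.035) = 1.256×10⁹ K⁴.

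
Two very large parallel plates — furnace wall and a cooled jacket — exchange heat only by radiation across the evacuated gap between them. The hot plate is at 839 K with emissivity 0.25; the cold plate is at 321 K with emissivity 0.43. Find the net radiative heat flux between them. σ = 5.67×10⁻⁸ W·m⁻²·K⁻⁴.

For two infinite grey parallel plates, q = σ(T₁⁴ − T₂⁴)/(1/ε₁ + 1/ε₂ − 1).
T₁⁴ − T₂⁴ = 4.955×10¹¹ − 1.062×10¹⁰ = 4.849×10¹¹ K⁴.
1/ε₁ + 1/ε₂ − 1 = 4.000 + 2.326 − 1 = 5.326.
q = 5.67×10⁻⁸ × 4.849×10¹¹ / 5.326.

q ≈ 5160 W/m²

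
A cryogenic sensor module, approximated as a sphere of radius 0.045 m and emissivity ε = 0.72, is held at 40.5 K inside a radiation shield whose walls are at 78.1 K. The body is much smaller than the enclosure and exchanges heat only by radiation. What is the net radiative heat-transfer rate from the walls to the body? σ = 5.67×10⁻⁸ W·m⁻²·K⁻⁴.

For a small grey body in a large enclosure: P_net = εσA(T_body⁴ − T_wall⁴).
A = 4πr² = 0.02545 m²; T_body⁴ − T_wall⁴ = 2.690×10⁶ − 3.721×10⁷ = -3.451×10⁷ K⁴.
|P_net| = 0.72·5.67×10⁻⁸·0.02545·3.451×10⁷.

P_net ≈ 0.0359 W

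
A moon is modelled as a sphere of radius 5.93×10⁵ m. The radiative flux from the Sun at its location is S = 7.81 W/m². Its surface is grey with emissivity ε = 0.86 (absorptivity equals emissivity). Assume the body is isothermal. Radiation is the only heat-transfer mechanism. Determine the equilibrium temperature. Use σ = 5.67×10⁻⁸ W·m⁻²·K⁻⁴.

At equilibrium, absorbed power = emitted power.
Absorbing cross-section = πr² = 1.105×10¹² m²; emitting surface = 4πr² = 4.419×10¹² m² (ratio 4).
εS·A_cross = εσ·A_surf·T⁴  ⇒  T⁴ = S/(4σ)   (ε cancels).
T⁴ = 7.81/(4·5.67×10⁻⁸) = 3.444×10⁷ K⁴.
T = (3.444×10⁷)^(1/4).

T ≈ 76.6 K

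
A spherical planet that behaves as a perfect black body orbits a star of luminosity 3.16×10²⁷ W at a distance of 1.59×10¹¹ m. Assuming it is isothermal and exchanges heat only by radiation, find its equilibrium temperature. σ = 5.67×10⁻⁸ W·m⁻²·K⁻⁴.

T ≈ 458 K

First find the stellar flux at distance d: S = L/(4πd²) = 3.16×10²⁷/(4π·(1.59×10¹¹)²) = 9947 W/m².
For an isothermal sphere, absorbed (1−a)S·πr² = emitted σ·4πr²·T⁴, so T⁴ = (1−a)S/(4σ).
T⁴ = 1.00·9947/(4·5.67×10⁻⁸) = 4.386×10¹⁰ K⁴.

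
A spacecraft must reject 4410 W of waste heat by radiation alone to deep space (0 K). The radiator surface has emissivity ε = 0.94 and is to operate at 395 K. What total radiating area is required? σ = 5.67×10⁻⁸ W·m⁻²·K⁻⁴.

A ≈ 3.40 m²

P = εσA T⁴ ⇒ A = P/(εσT⁴).
T⁴ = 2.434×10¹⁰ K⁴.
A = 4410/(0.94 × 5.67×10⁻⁸ × 2.434×10¹⁰).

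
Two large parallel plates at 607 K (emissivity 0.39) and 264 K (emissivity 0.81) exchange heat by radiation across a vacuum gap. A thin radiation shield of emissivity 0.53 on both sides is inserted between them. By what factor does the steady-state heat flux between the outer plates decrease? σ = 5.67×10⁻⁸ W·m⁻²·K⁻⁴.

Without shield: q₀ = σΔ(T⁴)/(1/ε₁+1/ε₂−1) with denominator 2.799.
With shield the two gaps are in series; the resistances add: (1/ε₁+1/ε_s−1)+(1/ε_s+1/ε₂−1) = 3.451+2.121 = 5.572.
Heat-flux ratio q₀/q = 5.572/2.799.

factor ≈ 1.99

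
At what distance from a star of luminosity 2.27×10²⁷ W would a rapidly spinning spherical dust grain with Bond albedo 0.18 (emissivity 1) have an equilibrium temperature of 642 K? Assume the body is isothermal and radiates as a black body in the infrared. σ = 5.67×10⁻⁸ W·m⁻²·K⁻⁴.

For an isothermal black-emitting sphere, (1−a)S·πr² = σ·4πr²·T⁴ ⇒ S = 4σT⁴/(1−a).
S = 4·5.67×10⁻⁸·(642)⁴/0.820 = 46990 W/m².
Flux falls as S = L/(4πd²), so d = √(L/(4πS)) = √(2.27×10²⁷/(4π·46990)).

d ≈ 6.20×10¹⁰ m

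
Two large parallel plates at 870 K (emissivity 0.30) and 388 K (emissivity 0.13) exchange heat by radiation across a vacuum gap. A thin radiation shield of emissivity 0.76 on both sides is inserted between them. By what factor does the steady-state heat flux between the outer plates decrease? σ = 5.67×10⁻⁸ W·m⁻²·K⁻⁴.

factor ≈ 1.16

Without shield: q₀ = σΔ(T⁴)/(1/ε₁+1/ε₂−1) with denominator 10.03.
With shield the two gaps are in series; the resistances add: (1/ε₁+1/ε_s−1)+(1/ε_s+1/ε₂−1) = 3.649+8.008 = 11.66.
Heat-flux ratio q₀/q = 11.66/10.03.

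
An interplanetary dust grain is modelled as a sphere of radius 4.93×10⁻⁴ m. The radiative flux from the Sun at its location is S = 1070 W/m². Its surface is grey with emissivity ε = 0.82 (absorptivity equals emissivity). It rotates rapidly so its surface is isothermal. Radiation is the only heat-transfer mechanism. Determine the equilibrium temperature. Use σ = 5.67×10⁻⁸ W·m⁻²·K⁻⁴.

At equilibrium, absorbed power = emitted power.
Absorbing cross-section = πr² = 7.636×10⁻⁷ m²; emitting surface = 4πr² = 3.054×10⁻⁶ m² (ratio 4).
εS·A_cross = εσ·A_surf·T⁴  ⇒  T⁴ = S/(4σ)   (ε cancels).
T⁴ = 1070/(4·5.67×10⁻⁸) = 4.718×10⁹ K⁴.
T = (4.718×10⁹)^(1/4).

T ≈ 262 K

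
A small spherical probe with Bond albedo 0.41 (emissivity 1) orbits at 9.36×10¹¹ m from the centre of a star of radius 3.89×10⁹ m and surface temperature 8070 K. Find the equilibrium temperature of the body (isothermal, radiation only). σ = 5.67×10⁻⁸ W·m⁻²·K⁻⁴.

T ≈ 322 K

The star's surface emits σT_*⁴; at distance d the flux is S = σT_*⁴(R_*/d)².
S = 5.67×10⁻⁸·(8070)⁴·(3.89×10⁹/9.36×10¹¹)² = 4154 W/m².
For an isothermal sphere T⁴ = (1−a)S/(4σ) = 1.081×10¹⁰ K⁴.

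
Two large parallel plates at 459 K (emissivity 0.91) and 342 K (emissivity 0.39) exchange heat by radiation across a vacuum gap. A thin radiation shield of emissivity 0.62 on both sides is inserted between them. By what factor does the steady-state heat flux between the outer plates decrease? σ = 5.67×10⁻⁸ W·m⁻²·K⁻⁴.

Without shield: q₀ = σΔ(T⁴)/(1/ε₁+1/ε₂−1) with denominator 2.663.
With shield the two gaps are in series; the resistances add: (1/ε₁+1/ε_s−1)+(1/ε_s+1/ε₂−1) = 1.712+3.177 = 4.889.
Heat-flux ratio q₀/q = 4.889/2.663.

factor ≈ 1.84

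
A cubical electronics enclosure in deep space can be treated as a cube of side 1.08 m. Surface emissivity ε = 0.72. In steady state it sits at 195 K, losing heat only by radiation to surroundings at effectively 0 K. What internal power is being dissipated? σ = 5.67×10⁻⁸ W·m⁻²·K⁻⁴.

P ≈ 413 W

Steady state: P = εσA T⁴.
A = 6L² = 6.998 m²; T⁴ = (195)⁴ = 1.446×10⁹ K⁴.
P = 0.72 × 5.67×10⁻⁸ × 6.998 × 1.446×10⁹.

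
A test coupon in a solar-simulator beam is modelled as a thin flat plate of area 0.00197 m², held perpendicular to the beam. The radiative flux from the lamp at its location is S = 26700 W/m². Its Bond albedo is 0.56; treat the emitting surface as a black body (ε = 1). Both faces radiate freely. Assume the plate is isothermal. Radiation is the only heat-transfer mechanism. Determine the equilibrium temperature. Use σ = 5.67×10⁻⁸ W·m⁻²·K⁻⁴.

T ≈ 567 K

At equilibrium, absorbed power = emitted power.
Absorbing cross-section = A = 0.001970 m²; emitting surface = 2A = 0.003940 m² (ratio 2).
(1−a)S·A_cross = εσ·A_surf·T⁴  ⇒  T⁴ = (1−a)S/(2σ).
T⁴ = 0.440·26700/(2·5.67×10⁻⁸) = 1.036×10¹¹ K⁴.
T = (1.036×10¹¹)^(1/4).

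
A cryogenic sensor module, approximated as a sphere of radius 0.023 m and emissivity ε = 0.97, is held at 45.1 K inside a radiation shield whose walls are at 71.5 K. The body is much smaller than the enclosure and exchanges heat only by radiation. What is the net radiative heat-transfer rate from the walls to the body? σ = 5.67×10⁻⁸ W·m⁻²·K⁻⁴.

P_net ≈ 0.00804 W

For a small grey body in a large enclosure: P_net = εσA(T_body⁴ − T_wall⁴).
A = 4πr² = 0.006648 m²; T_body⁴ − T_wall⁴ = 4.137×10⁶ − 2.614×10⁷ = -2.200×10⁷ K⁴.
|P_net| = 0.97·5.67×10⁻⁸·0.006648·2.200×10⁷.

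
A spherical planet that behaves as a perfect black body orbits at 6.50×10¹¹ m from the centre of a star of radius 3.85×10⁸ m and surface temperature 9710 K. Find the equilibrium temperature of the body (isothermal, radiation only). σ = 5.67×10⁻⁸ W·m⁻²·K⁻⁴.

T ≈ 167 K

The star's surface emits σT_*⁴; at distance d the flux is S = σT_*⁴(R_*/d)².
S = 5.67×10⁻⁸·(9710)⁴·(3.85×10⁸/6.50×10¹¹)² = 176.8 W/m².
For an isothermal sphere T⁴ = (1−a)S/(4σ) = 7.797×10⁸ K⁴.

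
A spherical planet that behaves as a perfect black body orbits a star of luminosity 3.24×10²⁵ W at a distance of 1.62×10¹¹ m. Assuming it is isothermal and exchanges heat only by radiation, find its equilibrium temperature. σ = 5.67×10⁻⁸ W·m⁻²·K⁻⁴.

First find the stellar flux at distance d: S = L/(4πd²) = 3.24×10²⁵/(4π·(1.62×10¹¹)²) = 98.24 W/m².
For an isothermal sphere, absorbed (1−a)S·πr² = emitted σ·4πr²·T⁴, so T⁴ = (1−a)S/(4σ).
T⁴ = 1.00·98.24/(4·5.67×10⁻⁸) = 4.332×10⁸ K⁴.

T ≈ 144 K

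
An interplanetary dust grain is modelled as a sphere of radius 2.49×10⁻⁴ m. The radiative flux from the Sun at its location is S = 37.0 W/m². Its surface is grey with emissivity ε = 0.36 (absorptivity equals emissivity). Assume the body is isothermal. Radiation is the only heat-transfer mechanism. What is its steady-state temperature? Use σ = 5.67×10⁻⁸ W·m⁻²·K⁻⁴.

T ≈ 113 K

At equilibrium, absorbed power = emitted power.
Absorbing cross-section = πr² = 1.948×10⁻⁷ m²; emitting surface = 4πr² = 7.791×10⁻⁷ m² (ratio 4).
εS·A_cross = εσ·A_surf·T⁴  ⇒  T⁴ = S/(4σ)   (ε cancels).
T⁴ = 37.0/(4·5.67×10⁻⁸) = 1.631×10⁸ K⁴.
T = (1.631×10⁸)^(1/4).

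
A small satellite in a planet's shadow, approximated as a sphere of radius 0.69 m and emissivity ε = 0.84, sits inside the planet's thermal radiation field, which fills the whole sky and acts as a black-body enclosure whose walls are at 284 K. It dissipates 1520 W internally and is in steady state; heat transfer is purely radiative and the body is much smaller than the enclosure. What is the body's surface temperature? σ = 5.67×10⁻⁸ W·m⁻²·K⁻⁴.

T ≈ 330 K

For a small grey body in a large enclosure, net radiated power = εσA(T⁴ − T_w⁴).
Steady state: P = εσA(T⁴ − T_w⁴) with A = 4πr² = 5.983 m².
T⁴ = P/(εσA) + T_w⁴ = 1520/(0.84·5.67×10⁻⁸·5.983) + (284)⁴
    = 5.334×10⁹ + 6.505×10⁹ = 1.184×10¹⁰ K⁴.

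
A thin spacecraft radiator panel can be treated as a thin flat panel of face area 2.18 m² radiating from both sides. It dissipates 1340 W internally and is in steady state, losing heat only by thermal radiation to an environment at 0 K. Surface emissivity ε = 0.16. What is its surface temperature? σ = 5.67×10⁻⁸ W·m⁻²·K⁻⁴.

Steady state: internal power = radiated power, P = εσA T⁴.
Radiating area A = 2·2.18 = 4.360 m².
T⁴ = P/(εσA) = 1340/(0.16·5.67×10⁻⁸·4.360) = 3.388×10¹⁰ K⁴.
T = (3.388×10¹⁰)^(1/4).

T ≈ 429 K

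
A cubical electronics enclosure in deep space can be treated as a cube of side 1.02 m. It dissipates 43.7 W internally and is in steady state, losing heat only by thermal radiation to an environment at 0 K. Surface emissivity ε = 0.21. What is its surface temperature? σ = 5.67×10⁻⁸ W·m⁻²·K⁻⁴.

Steady state: internal power = radiated power, P = εσA T⁴.
Radiating area A = 6L² = 6.242 m².
T⁴ = P/(εσA) = 43.7/(0.21·5.67×10⁻⁸·6.242) = 5.879×10⁸ K⁴.
T = (5.879×10⁸)^(1/4).

T ≈ 156 K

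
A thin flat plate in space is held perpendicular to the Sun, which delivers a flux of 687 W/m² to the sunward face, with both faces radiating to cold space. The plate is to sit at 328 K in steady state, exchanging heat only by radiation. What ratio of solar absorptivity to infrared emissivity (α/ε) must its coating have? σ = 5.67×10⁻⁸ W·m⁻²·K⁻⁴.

α/ε ≈ 1.91

Balance: αS·A = εσ·2A·T⁴ ⇒ α/ε = 2σT⁴/S.
α/ε = 2·5.67×10⁻⁸·(328)⁴/687 = 2·5.67×10⁻⁸·1.157×10¹⁰/687.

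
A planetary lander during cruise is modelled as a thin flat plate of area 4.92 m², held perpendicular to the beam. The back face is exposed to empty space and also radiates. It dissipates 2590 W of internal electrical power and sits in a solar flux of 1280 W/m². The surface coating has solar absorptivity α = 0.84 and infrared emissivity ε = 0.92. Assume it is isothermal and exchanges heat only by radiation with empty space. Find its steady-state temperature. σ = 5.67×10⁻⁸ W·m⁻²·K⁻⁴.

T ≈ 352 K

At steady state, absorbed solar power + internal power = radiated power.
Absorbed: α·S·A_cross = 0.84·1280·4.920 = 5290 W (cross-section A).
Total input = 5290 + 2590 = 7880 W.
Radiated: εσ·A_surf·T⁴ with A_surf = 2A = 9.840 m².
T⁴ = 7880/(0.92·5.67×10⁻⁸·9.840) = 1.535×10¹⁰ K⁴.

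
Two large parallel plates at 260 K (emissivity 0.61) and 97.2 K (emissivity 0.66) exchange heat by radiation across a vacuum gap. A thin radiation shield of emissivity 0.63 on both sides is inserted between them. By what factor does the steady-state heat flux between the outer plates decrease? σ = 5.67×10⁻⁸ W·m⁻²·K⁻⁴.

Without shield: q₀ = σΔ(T⁴)/(1/ε₁+1/ε₂−1) with denominator 2.154.
With shield the two gaps are in series; the resistances add: (1/ε₁+1/ε_s−1)+(1/ε_s+1/ε₂−1) = 2.227+2.102 = 4.329.
Heat-flux ratio q₀/q = 4.329/2.154.

factor ≈ 2.01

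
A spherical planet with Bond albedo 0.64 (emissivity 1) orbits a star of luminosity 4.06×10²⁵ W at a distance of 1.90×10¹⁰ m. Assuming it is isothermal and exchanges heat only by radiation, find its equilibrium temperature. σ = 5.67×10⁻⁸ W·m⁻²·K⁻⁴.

First find the stellar flux at distance d: S = L/(4πd²) = 4.06×10²⁵/(4π·(1.90×10¹⁰)²) = 8950 W/m².
For an isothermal sphere, absorbed (1−a)S·πr² = emitted σ·4πr²·T⁴, so T⁴ = (1−a)S/(4σ).
T⁴ = 0.360·8950/(4·5.67×10⁻⁸) = 1.421×10¹⁰ K⁴.

T ≈ 345 K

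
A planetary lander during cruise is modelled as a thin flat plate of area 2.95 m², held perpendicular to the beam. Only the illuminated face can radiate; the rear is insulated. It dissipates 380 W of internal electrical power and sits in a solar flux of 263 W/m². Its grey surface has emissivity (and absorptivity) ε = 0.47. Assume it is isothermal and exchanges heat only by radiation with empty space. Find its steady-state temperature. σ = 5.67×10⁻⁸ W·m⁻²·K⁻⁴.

T ≈ 312 K

At steady state, absorbed solar power + internal power = radiated power.
Absorbed: α·S·A_cross = 0.47·263·2.950 = 364.6 W (cross-section A).
Total input = 364.6 + 380 = 744.6 W.
Radiated: εσ·A_surf·T⁴ with A_surf = A = 2.950 m².
T⁴ = 744.6/(0.47·5.67×10⁻⁸·2.950) = 9.472×10⁹ K⁴.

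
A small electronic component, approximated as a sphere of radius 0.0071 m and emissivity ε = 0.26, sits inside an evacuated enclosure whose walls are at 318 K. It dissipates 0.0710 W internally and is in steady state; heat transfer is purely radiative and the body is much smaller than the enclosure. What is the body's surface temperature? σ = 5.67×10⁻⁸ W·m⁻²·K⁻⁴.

For a small grey body in a large enclosure, net radiated power = εσA(T⁴ − T_w⁴).
Steady state: P = εσA(T⁴ − T_w⁴) with A = 4πr² = 6.335×10⁻⁴ m².
T⁴ = P/(εσA) + T_w⁴ = 0.0710/(0.26·5.67×10⁻⁸·6.335×10⁻⁴) + (318)⁴
    = 7.603×10⁹ + 1.023×10¹⁰ = 1.783×10¹⁰ K⁴.

T ≈ 365 K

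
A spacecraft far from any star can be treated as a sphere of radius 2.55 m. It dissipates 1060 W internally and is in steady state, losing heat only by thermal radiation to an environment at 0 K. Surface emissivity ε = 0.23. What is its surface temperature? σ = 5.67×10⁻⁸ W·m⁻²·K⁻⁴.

T ≈ 178 K

Steady state: internal power = radiated power, P = εσA T⁴.
Radiating area A = 4πr² = 81.71 m².
T⁴ = P/(εσA) = 1060/(0.23·5.67×10⁻⁸·81.71) = 9.947×10⁸ K⁴.
T = (9.947×10⁸)^(1/4).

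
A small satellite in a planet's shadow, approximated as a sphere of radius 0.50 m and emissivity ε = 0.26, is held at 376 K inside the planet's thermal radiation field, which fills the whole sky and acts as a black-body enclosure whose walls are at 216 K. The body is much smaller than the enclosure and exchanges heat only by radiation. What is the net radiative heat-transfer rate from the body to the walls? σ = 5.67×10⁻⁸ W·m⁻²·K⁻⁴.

For a small grey body in a large enclosure: P_net = εσA(T_body⁴ − T_wall⁴).
A = 4πr² = 3.142 m²; T_body⁴ − T_wall⁴ = 1.999×10¹⁰ − 2.177×10⁹ = 1.781×10¹⁰ K⁴.
|P_net| = 0.26·5.67×10⁻⁸·3.142·1.781×10¹⁰.

P_net ≈ 825 W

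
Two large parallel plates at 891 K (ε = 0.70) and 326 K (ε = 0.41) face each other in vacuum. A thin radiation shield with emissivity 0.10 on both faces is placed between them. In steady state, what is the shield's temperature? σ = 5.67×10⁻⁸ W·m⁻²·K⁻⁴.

T_s ≈ 761 K

In steady state the net flux on the hot side equals that on the cold side.
σ(T₁⁴−T_s⁴)/D₁ = σ(T_s⁴−T₂⁴)/D₂, with D₁ = 1/ε₁+1/ε_s−1 = 10.43, D₂ = 1/ε_s+1/ε₂−1 = 11.44.
Solve for T_s⁴: T_s⁴ = (D₂·T₁⁴ + D₁·T₂⁴)/(D₁+D₂) = 3.351×10¹¹ K⁴.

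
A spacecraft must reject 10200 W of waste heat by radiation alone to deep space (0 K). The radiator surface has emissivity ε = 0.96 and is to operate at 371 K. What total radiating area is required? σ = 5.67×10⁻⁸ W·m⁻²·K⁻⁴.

A ≈ 9.89 m²

P = εσA T⁴ ⇒ A = P/(εσT⁴).
T⁴ = 1.895×10¹⁰ K⁴.
A = 10200/(0.96 × 5.67×10⁻⁸ × 1.895×10¹⁰).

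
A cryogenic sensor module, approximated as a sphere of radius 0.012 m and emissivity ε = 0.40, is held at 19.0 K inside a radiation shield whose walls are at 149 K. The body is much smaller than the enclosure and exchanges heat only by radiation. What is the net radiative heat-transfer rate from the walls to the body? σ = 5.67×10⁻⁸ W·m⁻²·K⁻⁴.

P_net ≈ 0.0202 W

For a small grey body in a large enclosure: P_net = εσA(T_body⁴ − T_wall⁴).
A = 4πr² = 0.001810 m²; T_body⁴ − T_wall⁴ = 1.303×10⁵ − 4.929×10⁸ = -4.928×10⁸ K⁴.
|P_net| = 0.40·5.67×10⁻⁸·0.001810·4.928×10⁸.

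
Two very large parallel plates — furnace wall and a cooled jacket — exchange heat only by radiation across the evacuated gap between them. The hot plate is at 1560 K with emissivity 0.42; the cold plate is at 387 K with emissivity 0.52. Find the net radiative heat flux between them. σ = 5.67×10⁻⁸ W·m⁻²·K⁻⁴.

q ≈ 1.01×10⁵ W/m²

For two infinite grey parallel plates, q = σ(T₁⁴ − T₂⁴)/(1/ε₁ + 1/ε₂ − 1).
T₁⁴ − T₂⁴ = 5.922×10¹² − 2.243×10¹⁰ = 5.900×10¹² K⁴.
1/ε₁ + 1/ε₂ − 1 = 2.381 + 1.923 − 1 = 3.304.
q = 5.67×10⁻⁸ × 5.900×10¹² / 3.304.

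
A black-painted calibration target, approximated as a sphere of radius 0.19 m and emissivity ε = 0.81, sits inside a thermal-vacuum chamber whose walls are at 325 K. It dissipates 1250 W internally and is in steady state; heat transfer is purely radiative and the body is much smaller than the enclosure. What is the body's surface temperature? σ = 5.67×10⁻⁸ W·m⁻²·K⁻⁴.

T ≈ 516 K

For a small grey body in a large enclosure, net radiated power = εσA(T⁴ − T_w⁴).
Steady state: P = εσA(T⁴ − T_w⁴) with A = 4πr² = 0.4536 m².
T⁴ = P/(εσA) + T_w⁴ = 1250/(0.81·5.67×10⁻⁸·0.4536) + (325)⁴
    = 6.000×10¹⁰ + 1.116×10¹⁰ = 7.115×10¹⁰ K⁴.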